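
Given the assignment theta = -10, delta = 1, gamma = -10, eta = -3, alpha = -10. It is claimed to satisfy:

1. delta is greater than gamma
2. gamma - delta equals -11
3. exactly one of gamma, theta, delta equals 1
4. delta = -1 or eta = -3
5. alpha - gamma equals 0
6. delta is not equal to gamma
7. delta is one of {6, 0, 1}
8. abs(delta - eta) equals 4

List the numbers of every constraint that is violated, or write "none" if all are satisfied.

Yes — all constraints hold.

1. delta = 1, gamma = -10; 1 > -10  ✓
2. gamma - delta = -10 - 1 = -11  ✓
3. gamma=-10, theta=-10, delta=1; 1 of them equals 1  ✓
4. delta = 1 ≠ -1, but eta = -3 = -3 (second disjunct)  ✓
5. alpha - gamma = -10 - (-10) = 0  ✓
6. delta = 1, gamma = -10; distinct  ✓
7. delta = 1 is in {6, 0, 1}  ✓
8. abs(1 - (-3)) = 4  ✓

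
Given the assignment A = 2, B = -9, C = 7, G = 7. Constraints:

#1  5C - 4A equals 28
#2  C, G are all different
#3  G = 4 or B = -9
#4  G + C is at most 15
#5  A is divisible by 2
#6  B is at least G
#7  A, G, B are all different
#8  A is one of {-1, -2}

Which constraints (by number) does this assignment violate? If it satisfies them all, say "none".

The assignment fails constraints 1, 2, 6, and 8.

#1 5C - 4A = 5(7) - 4(2) = 27, not 28  fails
#2 C = G = 7, not all different  fails
#3 G = 7 ≠ 4, but B = -9 = -9 (second disjunct)  holds
#4 G + C = 7 + 7 = 14; 14 ≤ 15  holds
#5 2 / 2 = 1, so 2 divides 2  holds
#6 B = -9, G = 7; -9 < 7 (want ≥)  fails
#7 values 2, 7, -9 are pairwise distinct  holds
#8 A = 2 is not in {-1, -2}  fails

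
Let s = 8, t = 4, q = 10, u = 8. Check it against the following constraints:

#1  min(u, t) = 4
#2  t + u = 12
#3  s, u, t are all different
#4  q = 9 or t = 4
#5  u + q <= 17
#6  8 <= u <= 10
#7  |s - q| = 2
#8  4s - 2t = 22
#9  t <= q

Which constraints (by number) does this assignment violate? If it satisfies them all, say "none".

Constraints 3, 5, and 8 are violated.

#1 min(8, 4) = 4 — holds.
#2 t + u = 4 + 8 = 12 — holds.
#3 s = u = 8, not all different — does not hold.
#4 q = 10 ≠ 9, but t = 4 = 4 (second disjunct) — holds.
#5 u + q = 8 + 10 = 18; 18 > 17, bound 17 not met — does not hold.
#6 u = 8 lies in [8, 10] — holds.
#7 |8 - 10| = 2 — holds.
#8 4s - 2t = 4(8) - 2(4) = 24, not 22 — does not hold.
#9 t = 4, q = 10; 4 ≤ 10 — holds.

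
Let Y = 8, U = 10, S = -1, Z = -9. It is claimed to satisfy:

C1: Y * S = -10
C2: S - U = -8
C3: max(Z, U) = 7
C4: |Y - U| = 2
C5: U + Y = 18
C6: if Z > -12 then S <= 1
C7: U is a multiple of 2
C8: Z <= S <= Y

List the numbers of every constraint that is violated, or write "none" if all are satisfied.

The assignment fails constraints 1, 2, 3.

C1: Y * S = 8 * (-1) = -8, not -10 — fails.
C2: S - U = -1 - 10 = -11, not -8 — fails.
C3: max(-9, 10) = 10, not 7 — fails.
C4: |8 - 10| = 2 — holds.
C5: U + Y = 10 + 8 = 18 — holds.
C6: Z = -9 > -12, so we need S ≤ 1; S = -1 ≤ 1 — holds.
C7: 10 / 2 = 5, so 2 divides 10 — holds.
C8: values -9 <= -1 <= 8 — holds.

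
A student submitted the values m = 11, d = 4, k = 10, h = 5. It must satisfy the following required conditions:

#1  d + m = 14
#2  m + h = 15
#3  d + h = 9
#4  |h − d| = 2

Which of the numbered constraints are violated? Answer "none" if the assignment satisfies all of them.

#1 d + m = 4 + 11 = 15, not 14 — violated.
#2 m + h = 11 + 5 = 16, not 15 — violated.
#3 d + h = 4 + 5 = 9 — OK.
#4 |5 − 4| = 1, not 2 — violated.

Violated: 1, 2, and 4.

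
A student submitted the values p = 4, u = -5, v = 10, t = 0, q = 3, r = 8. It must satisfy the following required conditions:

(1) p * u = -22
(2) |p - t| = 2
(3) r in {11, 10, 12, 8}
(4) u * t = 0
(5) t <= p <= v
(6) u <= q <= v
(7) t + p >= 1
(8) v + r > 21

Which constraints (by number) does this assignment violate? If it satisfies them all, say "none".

(1) p * u = 4 * (-5) = -20, not -22  FAIL
(2) |4 - 0| = 4, not 2  FAIL
(3) r = 8 is in {11, 10, 12, 8}  OK
(4) u * t = -5 * 0 = 0  OK
(5) values 0 <= 4 <= 10  OK
(6) values -5 <= 3 <= 10  OK
(7) t + p = 0 + 4 = 4; 4 ≥ 1  OK
(8) v + r = 10 + 8 = 18; 18 ≤ 21, bound 21 not met  FAIL

No — constraints 1, 2, and 8 are not satisfied.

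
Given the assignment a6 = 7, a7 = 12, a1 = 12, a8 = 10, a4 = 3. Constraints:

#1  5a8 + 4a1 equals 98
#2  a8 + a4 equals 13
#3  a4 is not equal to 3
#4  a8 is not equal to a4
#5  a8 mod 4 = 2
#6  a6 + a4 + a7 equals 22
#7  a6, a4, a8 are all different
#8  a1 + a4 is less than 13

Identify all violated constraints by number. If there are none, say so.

#1 5a8 + 4a1 = 5(10) + 4(12) = 98  ✔
#2 a8 + a4 = 10 + 3 = 13  ✔
#3 a4 = 3, but 3 is required to differ  ✘
#4 a8 = 10, a4 = 3; distinct  ✔
#5 10 mod 4 = 2  ✔
#6 a6 + a4 + a7 = 7 + 3 + 12 = 22  ✔
#7 values 7, 3, 10 are pairwise distinct  ✔
#8 a1 + a4 = 12 + 3 = 15; 15 ≥ 13, bound 13 not met  ✘

No — constraints 3, 8 are not satisfied.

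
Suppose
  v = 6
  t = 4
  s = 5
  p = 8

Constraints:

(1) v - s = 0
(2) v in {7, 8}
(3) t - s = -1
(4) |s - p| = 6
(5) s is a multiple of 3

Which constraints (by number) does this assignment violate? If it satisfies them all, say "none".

The assignment fails constraints 1, 2, 4, 5.

(1) v - s = 6 - 5 = 1, not 0  fails
(2) v = 6 is not in {7, 8}  fails
(3) t - s = 4 - 5 = -1  holds
(4) |5 - 8| = 3, not 6  fails
(5) 5 = 3*1 + 2, so 3 does not divide 5  fails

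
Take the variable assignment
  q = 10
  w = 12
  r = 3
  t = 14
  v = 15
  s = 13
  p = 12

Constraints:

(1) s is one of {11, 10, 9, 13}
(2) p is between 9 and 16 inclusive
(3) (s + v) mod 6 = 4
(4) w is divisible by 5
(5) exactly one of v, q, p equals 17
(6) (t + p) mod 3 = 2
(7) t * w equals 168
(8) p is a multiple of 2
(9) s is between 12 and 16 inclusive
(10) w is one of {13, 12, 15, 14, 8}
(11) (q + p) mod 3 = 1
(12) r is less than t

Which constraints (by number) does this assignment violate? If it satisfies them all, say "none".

Constraints 4, 5 do not hold.

(1) s = 13 is in {11, 10, 9, 13} — OK.
(2) p = 12 lies in [9, 16] — OK.
(3) s + v = 28; 28 mod 6 = 4 — OK.
(4) 12 = 5*2 + 2, so 5 does not divide 12 — violated.
(5) v=15, q=10, p=12; 0 of them equal 17, not exactly one — violated.
(6) t + p = 26; 26 mod 3 = 2 — OK.
(7) t * w = 14 * 12 = 168 — OK.
(8) 12 / 2 = 6, so 2 divides 12 — OK.
(9) s = 13 lies in [12, 16] — OK.
(10) w = 12 is in {13, 12, 15, 14, 8} — OK.
(11) q + p = 22; 22 mod 3 = 1 — OK.
(12) r = 3, t = 14; 3 < 14 — OK.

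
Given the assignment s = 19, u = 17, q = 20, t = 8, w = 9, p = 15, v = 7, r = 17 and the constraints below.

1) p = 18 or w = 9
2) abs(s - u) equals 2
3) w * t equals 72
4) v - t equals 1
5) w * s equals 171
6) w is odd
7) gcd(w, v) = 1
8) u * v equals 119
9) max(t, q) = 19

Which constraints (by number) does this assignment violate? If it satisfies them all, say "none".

Violated: 4, 9.

1) p = 15 ≠ 18, but w = 9 = 9 (second disjunct) — holds.
2) abs(19 - 17) = 2 — holds.
3) w * t = 9 * 8 = 72 — holds.
4) v - t = 7 - 8 = -1, not 1 — fails.
5) w * s = 9 * 19 = 171 — holds.
6) w = 9 is odd — holds.
7) gcd(9, 7) = 1 — holds.
8) u * v = 17 * 7 = 119 — holds.
9) max(8, 20) = 20, not 19 — fails.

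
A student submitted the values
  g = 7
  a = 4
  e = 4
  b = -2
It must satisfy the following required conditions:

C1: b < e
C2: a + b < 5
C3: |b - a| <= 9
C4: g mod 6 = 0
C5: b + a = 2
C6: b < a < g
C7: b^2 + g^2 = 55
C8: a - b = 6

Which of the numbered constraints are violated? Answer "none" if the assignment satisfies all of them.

Constraints 4 and 7 do not hold.

C1: b = -2, e = 4; -2 < 4  true
C2: a + b = 4 + (-2) = 2; 2 < 5  true
C3: |-2 - 4| = 6; 6 ≤ 9  true
C4: 7 mod 6 = 1, not 0  false
C5: b + a = -2 + 4 = 2  true
C6: values -2 < 4 < 7  true
C7: b^2 + g^2 = (-2)^2 + 7^2 = 4 + 49 = 53, not 55  false
C8: a - b = 4 - (-2) = 6  true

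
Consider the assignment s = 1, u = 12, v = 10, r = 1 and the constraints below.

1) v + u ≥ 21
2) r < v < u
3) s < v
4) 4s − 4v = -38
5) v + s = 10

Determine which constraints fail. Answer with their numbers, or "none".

The assignment fails constraints 4 and 5.

1) v + u = 10 + 12 = 22; 22 ≥ 21 — holds.
2) values 1 < 10 < 12 — holds.
3) s = 1, v = 10; 1 < 10 — holds.
4) 4s − 4v = 4(1) − 4(10) = -36, not -38 — does not hold.
5) v + s = 10 + 1 = 11, not 10 — does not hold.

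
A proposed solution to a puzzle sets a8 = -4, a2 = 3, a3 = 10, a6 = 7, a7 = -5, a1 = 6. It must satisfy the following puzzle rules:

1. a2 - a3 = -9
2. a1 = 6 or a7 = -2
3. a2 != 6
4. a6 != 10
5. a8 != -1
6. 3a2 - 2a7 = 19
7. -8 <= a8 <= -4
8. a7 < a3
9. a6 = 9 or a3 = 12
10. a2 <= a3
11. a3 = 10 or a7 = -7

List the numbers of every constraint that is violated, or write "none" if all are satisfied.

1. a2 - a3 = 3 - 10 = -7, not -9 — violated.
2. a1 = 6 = 6 (first disjunct) — OK.
3. a2 = 3, and 3 ≠ 6 — OK.
4. a6 = 7, and 7 ≠ 10 — OK.
5. a8 = -4, and -4 ≠ -1 — OK.
6. 3a2 - 2a7 = 3(3) - 2(-5) = 19 — OK.
7. a8 = -4 lies in [-8, -4] — OK.
8. a7 = -5, a3 = 10; -5 < 10 — OK.
9. a6 = 7 ≠ 9 and a3 = 10 ≠ 12; both disjuncts false — violated.
10. a2 = 3, a3 = 10; 3 ≤ 10 — OK.
11. a3 = 10 = 10 (first disjunct) — OK.

Constraints 1, 9 are violated.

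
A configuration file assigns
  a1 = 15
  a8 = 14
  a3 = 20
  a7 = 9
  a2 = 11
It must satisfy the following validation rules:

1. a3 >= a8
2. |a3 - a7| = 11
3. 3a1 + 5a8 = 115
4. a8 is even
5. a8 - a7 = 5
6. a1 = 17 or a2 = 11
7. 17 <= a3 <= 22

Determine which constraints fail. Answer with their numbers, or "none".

All constraints are satisfied.

1. a3 = 20, a8 = 14; 20 ≥ 14  true
2. |20 - 9| = 11  true
3. 3a1 + 5a8 = 3(15) + 5(14) = 115  true
4. a8 = 14 is even  true
5. a8 - a7 = 14 - 9 = 5  true
6. a1 = 15 ≠ 17, but a2 = 11 = 11 (second disjunct)  true
7. a3 = 20 lies in [17, 22]  true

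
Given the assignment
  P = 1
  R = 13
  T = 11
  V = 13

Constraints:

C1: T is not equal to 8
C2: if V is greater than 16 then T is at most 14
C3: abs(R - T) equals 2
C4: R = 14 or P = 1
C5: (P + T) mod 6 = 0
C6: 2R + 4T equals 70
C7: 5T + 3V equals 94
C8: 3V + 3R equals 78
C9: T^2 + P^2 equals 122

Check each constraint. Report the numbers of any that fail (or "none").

C1: T = 11, and 11 ≠ 8 — satisfied.
C2: V = 13, not > 16; antecedent false, conditional vacuously true — satisfied.
C3: abs(13 - 11) = 2 — satisfied.
C4: R = 13 ≠ 14, but P = 1 = 1 (second disjunct) — satisfied.
C5: P + T = 12; 12 mod 6 = 0 — satisfied.
C6: 2R + 4T = 2(13) + 4(11) = 70 — satisfied.
C7: 5T + 3V = 5(11) + 3(13) = 94 — satisfied.
C8: 3V + 3R = 3(13) + 3(13) = 78 — satisfied.
C9: T^2 + P^2 = 11^2 + 1^2 = 121 + 1 = 122 — satisfied.

No violations.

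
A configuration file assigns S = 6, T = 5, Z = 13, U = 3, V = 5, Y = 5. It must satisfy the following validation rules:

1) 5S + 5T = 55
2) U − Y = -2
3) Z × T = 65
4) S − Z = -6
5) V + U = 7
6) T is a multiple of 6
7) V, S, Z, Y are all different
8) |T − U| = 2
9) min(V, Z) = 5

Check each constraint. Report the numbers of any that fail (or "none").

1) 5S + 5T = 5(6) + 5(5) = 55 — holds.
2) U − Y = 3 − 5 = -2 — holds.
3) Z × T = 13 × 5 = 65 — holds.
4) S − Z = 6 − 13 = -7, not -6 — fails.
5) V + U = 5 + 3 = 8, not 7 — fails.
6) 5 = 6×0 + 5, so 6 does not divide 5 — fails.
7) V = Y = 5, not all different — fails.
8) |5 − 3| = 2 — holds.
9) min(5, 13) = 5 — holds.

The assignment fails constraints 4, 5, 6, 7.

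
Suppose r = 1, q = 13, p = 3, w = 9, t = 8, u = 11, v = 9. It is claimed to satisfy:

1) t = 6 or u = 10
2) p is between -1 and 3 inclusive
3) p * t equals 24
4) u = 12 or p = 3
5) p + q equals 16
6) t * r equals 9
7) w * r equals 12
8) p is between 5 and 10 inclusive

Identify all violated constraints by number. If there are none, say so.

Constraints 1, 6, 7, and 8 are violated.

1) t = 8 ≠ 6 and u = 11 ≠ 10; both disjuncts false — fails.
2) p = 3 lies in [-1, 3] — holds.
3) p * t = 3 * 8 = 24 — holds.
4) u = 11 ≠ 12, but p = 3 = 3 (second disjunct) — holds.
5) p + q = 3 + 13 = 16 — holds.
6) t * r = 8 * 1 = 8, not 9 — fails.
7) w * r = 9 * 1 = 9, not 12 — fails.
8) p = 3 is outside [5, 10] — fails.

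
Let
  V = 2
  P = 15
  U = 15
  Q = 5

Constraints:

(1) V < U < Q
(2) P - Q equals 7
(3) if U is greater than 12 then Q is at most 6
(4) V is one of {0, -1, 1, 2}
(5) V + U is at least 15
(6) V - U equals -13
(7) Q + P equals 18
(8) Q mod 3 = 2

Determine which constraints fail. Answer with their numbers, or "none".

(1) values 2, 15, 5; U = 15 is not < Q = 5  fails
(2) P - Q = 15 - 5 = 10, not 7  fails
(3) U = 15 > 12, so we need Q ≤ 6; Q = 5 ≤ 6  holds
(4) V = 2 is in {0, -1, 1, 2}  holds
(5) V + U = 2 + 15 = 17; 17 ≥ 15  holds
(6) V - U = 2 - 15 = -13  holds
(7) Q + P = 5 + 15 = 20, not 18  fails
(8) 5 mod 3 = 2  holds

Constraints 1, 2, and 7 do not hold.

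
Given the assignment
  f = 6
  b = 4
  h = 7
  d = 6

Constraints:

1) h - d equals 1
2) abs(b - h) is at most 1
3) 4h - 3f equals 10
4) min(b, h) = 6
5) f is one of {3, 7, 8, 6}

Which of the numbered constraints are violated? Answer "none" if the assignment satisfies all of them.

The assignment fails constraints 2, 4.

1) h - d = 7 - 6 = 1 — OK.
2) abs(4 - 7) = 3; 3 > 1, exceeds bound 1 — violated.
3) 4h - 3f = 4(7) - 3(6) = 10 — OK.
4) min(4, 7) = 4, not 6 — violated.
5) f = 6 is in {3, 7, 8, 6} — OK.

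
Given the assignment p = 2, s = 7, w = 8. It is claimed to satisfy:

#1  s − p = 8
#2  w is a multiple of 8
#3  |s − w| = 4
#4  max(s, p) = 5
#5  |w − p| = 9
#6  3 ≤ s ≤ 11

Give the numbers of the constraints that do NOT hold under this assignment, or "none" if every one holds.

#1 s − p = 7 − 2 = 5, not 8  ✗
#2 8 / 8 = 1, so 8 divides 8  ✓
#3 |7 − 8| = 1, not 4  ✗
#4 max(7, 2) = 7, not 5  ✗
#5 |8 − 2| = 6, not 9  ✗
#6 s = 7 lies in [3, 11]  ✓

No — constraints 1, 3, 4, and 5 are not satisfied.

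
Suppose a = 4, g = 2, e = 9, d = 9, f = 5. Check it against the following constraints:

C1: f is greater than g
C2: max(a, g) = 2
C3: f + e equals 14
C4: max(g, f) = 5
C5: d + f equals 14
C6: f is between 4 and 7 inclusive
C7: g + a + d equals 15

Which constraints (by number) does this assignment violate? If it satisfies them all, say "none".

C1: f = 5, g = 2; 5 > 2 — OK.
C2: max(4, 2) = 4, not 2 — violated.
C3: f + e = 5 + 9 = 14 — OK.
C4: max(2, 5) = 5 — OK.
C5: d + f = 9 + 5 = 14 — OK.
C6: f = 5 lies in [4, 7] — OK.
C7: g + a + d = 2 + 4 + 9 = 15 — OK.

Violated: 2.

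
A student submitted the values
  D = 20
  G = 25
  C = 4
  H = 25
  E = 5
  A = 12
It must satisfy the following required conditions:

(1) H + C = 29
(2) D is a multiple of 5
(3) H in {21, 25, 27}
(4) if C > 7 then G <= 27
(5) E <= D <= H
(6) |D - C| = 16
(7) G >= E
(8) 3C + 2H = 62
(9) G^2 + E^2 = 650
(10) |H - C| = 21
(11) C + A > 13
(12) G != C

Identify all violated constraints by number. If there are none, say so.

No violations.

(1) H + C = 25 + 4 = 29  OK
(2) 20 / 5 = 4, so 5 divides 20  OK
(3) H = 25 is in {21, 25, 27}  OK
(4) C = 4, not > 7; antecedent false, conditional vacuously true  OK
(5) values 5 <= 20 <= 25  OK
(6) |20 - 4| = 16  OK
(7) G = 25, E = 5; 25 ≥ 5  OK
(8) 3C + 2H = 3(4) + 2(25) = 62  OK
(9) G^2 + E^2 = 25^2 + 5^2 = 625 + 25 = 650  OK
(10) |25 - 4| = 21  OK
(11) C + A = 4 + 12 = 16; 16 > 13  OK
(12) G = 25, C = 4; distinct  OK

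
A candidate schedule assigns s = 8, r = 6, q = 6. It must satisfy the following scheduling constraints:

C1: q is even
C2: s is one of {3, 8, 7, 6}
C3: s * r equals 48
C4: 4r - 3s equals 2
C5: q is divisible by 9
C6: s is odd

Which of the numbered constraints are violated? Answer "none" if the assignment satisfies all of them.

C1: q = 6 is even  ✔
C2: s = 8 is in {3, 8, 7, 6}  ✔
C3: s * r = 8 * 6 = 48  ✔
C4: 4r - 3s = 4(6) - 3(8) = 0, not 2  ✘
C5: 6 = 9*0 + 6, so 9 does not divide 6  ✘
C6: s = 8 is even  ✘

The assignment fails constraints 4, 5, 6.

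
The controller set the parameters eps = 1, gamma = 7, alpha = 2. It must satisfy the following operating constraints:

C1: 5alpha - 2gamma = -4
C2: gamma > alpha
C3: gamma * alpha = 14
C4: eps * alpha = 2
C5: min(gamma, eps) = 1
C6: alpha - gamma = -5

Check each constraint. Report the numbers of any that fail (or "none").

The assignment satisfies every constraint.

C1: 5alpha - 2gamma = 5(2) - 2(7) = -4 — OK.
C2: gamma = 7, alpha = 2; 7 > 2 — OK.
C3: gamma * alpha = 7 * 2 = 14 — OK.
C4: eps * alpha = 1 * 2 = 2 — OK.
C5: min(7, 1) = 1 — OK.
C6: alpha - gamma = 2 - 7 = -5 — OK.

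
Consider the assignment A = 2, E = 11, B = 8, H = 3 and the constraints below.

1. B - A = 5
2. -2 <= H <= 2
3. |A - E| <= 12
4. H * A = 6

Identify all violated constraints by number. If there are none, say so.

1. B - A = 8 - 2 = 6, not 5 — violated.
2. H = 3 is outside [-2, 2] — violated.
3. |2 - 11| = 9; 9 ≤ 12 — satisfied.
4. H * A = 3 * 2 = 6 — satisfied.

Violated: 1, 2.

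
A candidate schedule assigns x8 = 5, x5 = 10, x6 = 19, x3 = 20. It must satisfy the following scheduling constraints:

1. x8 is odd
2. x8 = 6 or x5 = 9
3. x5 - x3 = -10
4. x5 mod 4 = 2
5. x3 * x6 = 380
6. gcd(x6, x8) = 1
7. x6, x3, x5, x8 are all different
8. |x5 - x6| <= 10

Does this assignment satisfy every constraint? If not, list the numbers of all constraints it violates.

1. x8 = 5 is odd — satisfied.
2. x8 = 5 ≠ 6 and x5 = 10 ≠ 9; both disjuncts false — violated.
3. x5 - x3 = 10 - 20 = -10 — satisfied.
4. 10 mod 4 = 2 — satisfied.
5. x3 * x6 = 20 * 19 = 380 — satisfied.
6. gcd(19, 5) = 1 — satisfied.
7. values 19, 20, 10, 5 are pairwise distinct — satisfied.
8. |10 - 19| = 9; 9 ≤ 10 — satisfied.

Constraint 2 is violated.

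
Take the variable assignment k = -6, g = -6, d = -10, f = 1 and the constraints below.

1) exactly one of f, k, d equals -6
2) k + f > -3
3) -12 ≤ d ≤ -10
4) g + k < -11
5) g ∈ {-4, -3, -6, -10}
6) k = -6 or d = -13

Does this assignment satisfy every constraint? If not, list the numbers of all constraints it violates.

1) f=1, k=-6, d=-10; 1 of them equals -6  yes
2) k + f = -6 + 1 = -5; -5 ≤ -3, bound -3 not met  no
3) d = -10 lies in [-12, -10]  yes
4) g + k = -6 + (-6) = -12; -12 < -11  yes
5) g = -6 is in {-4, -3, -6, -10}  yes
6) k = -6 = -6 (first disjunct)  yes

Violated: 2.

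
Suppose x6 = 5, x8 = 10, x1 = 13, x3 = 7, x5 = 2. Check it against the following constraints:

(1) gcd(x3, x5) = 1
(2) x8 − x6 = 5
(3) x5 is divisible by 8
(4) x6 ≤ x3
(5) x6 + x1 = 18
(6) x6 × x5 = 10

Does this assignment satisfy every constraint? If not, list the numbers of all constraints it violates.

Constraint 3 is violated.

(1) gcd(7, 2) = 1  OK
(2) x8 − x6 = 10 − 5 = 5  OK
(3) 2 = 8×0 + 2, so 8 does not divide 2  FAIL
(4) x6 = 5, x3 = 7; 5 ≤ 7  OK
(5) x6 + x1 = 5 + 13 = 18  OK
(6) x6 × x5 = 5 × 2 = 10  OK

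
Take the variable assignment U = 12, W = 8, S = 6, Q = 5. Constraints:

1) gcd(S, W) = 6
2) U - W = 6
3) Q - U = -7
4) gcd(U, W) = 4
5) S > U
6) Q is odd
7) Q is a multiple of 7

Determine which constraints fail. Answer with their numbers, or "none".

The assignment fails constraints 1, 2, 5, 7.

1) gcd(6, 8) = 2, not 6  ✗
2) U - W = 12 - 8 = 4, not 6  ✗
3) Q - U = 5 - 12 = -7  ✓
4) gcd(12, 8) = 4  ✓
5) S = 6, U = 12; 6 ≤ 12 (want >)  ✗
6) Q = 5 is odd  ✓
7) 5 = 7*0 + 5, so 7 does not divide 5  ✗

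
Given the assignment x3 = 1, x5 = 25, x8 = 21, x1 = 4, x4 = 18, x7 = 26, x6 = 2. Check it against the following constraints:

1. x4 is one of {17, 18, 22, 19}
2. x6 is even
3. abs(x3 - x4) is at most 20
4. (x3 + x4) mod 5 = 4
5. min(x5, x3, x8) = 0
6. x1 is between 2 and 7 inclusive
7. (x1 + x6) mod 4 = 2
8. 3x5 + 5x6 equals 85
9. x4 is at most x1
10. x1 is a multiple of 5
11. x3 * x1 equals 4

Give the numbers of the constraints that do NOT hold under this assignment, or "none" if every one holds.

Violated: 5, 9, 10.

1. x4 = 18 is in {17, 18, 22, 19} — OK.
2. x6 = 2 is even — OK.
3. abs(1 - 18) = 17; 17 ≤ 20 — OK.
4. x3 + x4 = 19; 19 mod 5 = 4 — OK.
5. min(25, 1, 21) = 1, not 0 — violated.
6. x1 = 4 lies in [2, 7] — OK.
7. x1 + x6 = 6; 6 mod 4 = 2 — OK.
8. 3x5 + 5x6 = 3(25) + 5(2) = 85 — OK.
9. x4 = 18, x1 = 4; 18 > 4 (want ≤) — violated.
10. 4 = 5*0 + 4, so 5 does not divide 4 — violated.
11. x3 * x1 = 1 * 4 = 4 — OK.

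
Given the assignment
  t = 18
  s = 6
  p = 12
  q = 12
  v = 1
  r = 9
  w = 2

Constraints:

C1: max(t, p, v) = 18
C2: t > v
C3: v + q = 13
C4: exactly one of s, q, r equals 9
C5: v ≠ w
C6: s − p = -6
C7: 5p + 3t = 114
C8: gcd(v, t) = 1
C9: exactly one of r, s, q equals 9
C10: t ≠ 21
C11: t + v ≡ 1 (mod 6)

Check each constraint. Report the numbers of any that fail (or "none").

None — every constraint holds.

C1: max(18, 12, 1) = 18 — holds.
C2: t = 18, v = 1; 18 > 1 — holds.
C3: v + q = 1 + 12 = 13 — holds.
C4: s=6, q=12, r=9; 1 of them equals 9 — holds.
C5: v = 1, w = 2; distinct — holds.
C6: s − p = 6 − 12 = -6 — holds.
C7: 5p + 3t = 5(12) + 3(18) = 114 — holds.
C8: gcd(1, 18) = 1 — holds.
C9: r=9, s=6, q=12; 1 of them equals 9 — holds.
C10: t = 18, and 18 ≠ 21 — holds.
C11: t + v = 19; 19 mod 6 = 1 — holds.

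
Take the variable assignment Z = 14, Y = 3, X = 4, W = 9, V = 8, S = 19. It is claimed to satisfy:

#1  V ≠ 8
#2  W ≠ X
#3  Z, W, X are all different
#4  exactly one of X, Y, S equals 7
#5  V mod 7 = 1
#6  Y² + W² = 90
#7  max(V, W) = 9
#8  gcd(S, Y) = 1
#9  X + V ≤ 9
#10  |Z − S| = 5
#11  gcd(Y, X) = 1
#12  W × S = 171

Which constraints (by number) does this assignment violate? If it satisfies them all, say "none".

#1 V = 8, but 8 is required to differ  ✗
#2 W = 9, X = 4; distinct  ✓
#3 values 14, 9, 4 are pairwise distinct  ✓
#4 X=4, Y=3, S=19; 0 of them equal 7, not exactly one  ✗
#5 8 mod 7 = 1  ✓
#6 Y² + W² = 3² + 9² = 9 + 81 = 90  ✓
#7 max(8, 9) = 9  ✓
#8 gcd(19, 3) = 1  ✓
#9 X + V = 4 + 8 = 12; 12 > 9, bound 9 not met  ✗
#10 |14 − 19| = 5  ✓
#11 gcd(3, 4) = 1  ✓
#12 W × S = 9 × 19 = 171  ✓

Violated: 1, 4, 9.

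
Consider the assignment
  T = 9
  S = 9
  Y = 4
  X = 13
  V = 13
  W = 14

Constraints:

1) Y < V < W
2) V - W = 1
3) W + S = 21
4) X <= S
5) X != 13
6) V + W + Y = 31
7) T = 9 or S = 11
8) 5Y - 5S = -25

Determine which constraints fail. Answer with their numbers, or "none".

1) values 4 < 13 < 14 — satisfied.
2) V - W = 13 - 14 = -1, not 1 — violated.
3) W + S = 14 + 9 = 23, not 21 — violated.
4) X = 13, S = 9; 13 > 9 (want ≤) — violated.
5) X = 13, but 13 is required to differ — violated.
6) V + W + Y = 13 + 14 + 4 = 31 — satisfied.
7) T = 9 = 9 (first disjunct) — satisfied.
8) 5Y - 5S = 5(4) - 5(9) = -25 — satisfied.

Violated: 2, 3, 4, and 5.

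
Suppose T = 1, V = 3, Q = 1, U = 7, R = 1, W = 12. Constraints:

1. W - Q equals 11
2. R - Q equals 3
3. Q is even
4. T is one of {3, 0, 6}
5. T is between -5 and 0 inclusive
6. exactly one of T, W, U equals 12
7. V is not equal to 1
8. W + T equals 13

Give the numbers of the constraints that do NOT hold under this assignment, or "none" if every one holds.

Constraints 2, 3, 4, 5 are violated.

1. W - Q = 12 - 1 = 11  true
2. R - Q = 1 - 1 = 0, not 3  false
3. Q = 1 is odd  false
4. T = 1 is not in {3, 0, 6}  false
5. T = 1 is outside [-5, 0]  false
6. T=1, W=12, U=7; 1 of them equals 12  true
7. V = 3, and 3 ≠ 1  true
8. W + T = 12 + 1 = 13  true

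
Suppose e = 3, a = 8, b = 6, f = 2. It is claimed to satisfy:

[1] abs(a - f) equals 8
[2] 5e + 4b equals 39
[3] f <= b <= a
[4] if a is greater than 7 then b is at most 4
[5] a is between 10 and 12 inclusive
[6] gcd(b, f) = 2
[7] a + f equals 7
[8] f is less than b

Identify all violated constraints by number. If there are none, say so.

[1] abs(8 - 2) = 6, not 8 — does not hold.
[2] 5e + 4b = 5(3) + 4(6) = 39 — holds.
[3] values 2 <= 6 <= 8 — holds.
[4] a = 8 > 7, so we need b ≤ 4; but b = 6 > 4 — does not hold.
[5] a = 8 is outside [10, 12] — does not hold.
[6] gcd(6, 2) = 2 — holds.
[7] a + f = 8 + 2 = 10, not 7 — does not hold.
[8] f = 2, b = 6; 2 < 6 — holds.

No — constraints 1, 4, 5, 7 are not satisfied.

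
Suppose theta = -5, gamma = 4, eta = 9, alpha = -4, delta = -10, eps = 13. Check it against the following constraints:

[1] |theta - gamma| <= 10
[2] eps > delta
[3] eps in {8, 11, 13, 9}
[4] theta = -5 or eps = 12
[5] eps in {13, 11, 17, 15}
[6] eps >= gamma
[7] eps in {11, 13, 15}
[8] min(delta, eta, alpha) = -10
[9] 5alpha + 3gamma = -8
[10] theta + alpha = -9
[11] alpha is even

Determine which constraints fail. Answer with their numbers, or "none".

[1] |-5 - 4| = 9; 9 ≤ 10  holds
[2] eps = 13, delta = -10; 13 > -10  holds
[3] eps = 13 is in {8, 11, 13, 9}  holds
[4] theta = -5 = -5 (first disjunct)  holds
[5] eps = 13 is in {13, 11, 17, 15}  holds
[6] eps = 13, gamma = 4; 13 ≥ 4  holds
[7] eps = 13 is in {11, 13, 15}  holds
[8] min(-10, 9, -4) = -10  holds
[9] 5alpha + 3gamma = 5(-4) + 3(4) = -8  holds
[10] theta + alpha = -5 + (-4) = -9  holds
[11] alpha = -4 is even  holds

None — every constraint holds.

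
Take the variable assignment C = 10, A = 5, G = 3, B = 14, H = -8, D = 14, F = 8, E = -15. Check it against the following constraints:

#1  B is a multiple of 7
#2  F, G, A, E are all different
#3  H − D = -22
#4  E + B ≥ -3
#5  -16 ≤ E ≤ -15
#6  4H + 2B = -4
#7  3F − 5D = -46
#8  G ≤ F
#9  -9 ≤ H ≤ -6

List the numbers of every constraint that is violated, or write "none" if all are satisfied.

All constraints are satisfied.

#1 14 / 7 = 2, so 7 divides 14  OK
#2 values 8, 3, 5, -15 are pairwise distinct  OK
#3 H − D = -8 − 14 = -22  OK
#4 E + B = -15 + 14 = -1; -1 ≥ -3  OK
#5 E = -15 lies in [-16, -15]  OK
#6 4H + 2B = 4(-8) + 2(14) = -4  OK
#7 3F − 5D = 3(8) − 5(14) = -46  OK
#8 G = 3, F = 8; 3 ≤ 8  OK
#9 H = -8 lies in [-9, -6]  OK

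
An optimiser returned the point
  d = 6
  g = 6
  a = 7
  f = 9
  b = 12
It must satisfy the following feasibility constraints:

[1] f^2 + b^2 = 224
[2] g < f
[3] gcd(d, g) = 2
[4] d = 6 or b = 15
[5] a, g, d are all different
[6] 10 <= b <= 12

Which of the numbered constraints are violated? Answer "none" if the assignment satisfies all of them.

[1] f^2 + b^2 = 9^2 + 12^2 = 81 + 144 = 225, not 224 — fails.
[2] g = 6, f = 9; 6 < 9 — holds.
[3] gcd(6, 6) = 6, not 2 — fails.
[4] d = 6 = 6 (first disjunct) — holds.
[5] g = d = 6, not all different — fails.
[6] b = 12 lies in [10, 12] — holds.

No — constraints 1, 3, and 5 are not satisfied.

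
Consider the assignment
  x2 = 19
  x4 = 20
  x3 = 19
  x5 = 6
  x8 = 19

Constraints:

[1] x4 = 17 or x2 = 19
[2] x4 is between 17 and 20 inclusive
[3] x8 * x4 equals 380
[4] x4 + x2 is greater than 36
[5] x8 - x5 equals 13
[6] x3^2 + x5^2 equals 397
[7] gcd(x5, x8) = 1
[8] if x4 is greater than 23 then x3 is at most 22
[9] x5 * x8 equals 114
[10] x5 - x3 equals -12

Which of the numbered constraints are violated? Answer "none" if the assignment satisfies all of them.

[1] x4 = 20 ≠ 17, but x2 = 19 = 19 (second disjunct)  OK
[2] x4 = 20 lies in [17, 20]  OK
[3] x8 * x4 = 19 * 20 = 380  OK
[4] x4 + x2 = 20 + 19 = 39; 39 > 36  OK
[5] x8 - x5 = 19 - 6 = 13  OK
[6] x3^2 + x5^2 = 19^2 + 6^2 = 361 + 36 = 397  OK
[7] gcd(6, 19) = 1  OK
[8] x4 = 20, not > 23; antecedent false, conditional vacuously true  OK
[9] x5 * x8 = 6 * 19 = 114  OK
[10] x5 - x3 = 6 - 19 = -13, not -12  FAIL

Constraint 10 does not hold.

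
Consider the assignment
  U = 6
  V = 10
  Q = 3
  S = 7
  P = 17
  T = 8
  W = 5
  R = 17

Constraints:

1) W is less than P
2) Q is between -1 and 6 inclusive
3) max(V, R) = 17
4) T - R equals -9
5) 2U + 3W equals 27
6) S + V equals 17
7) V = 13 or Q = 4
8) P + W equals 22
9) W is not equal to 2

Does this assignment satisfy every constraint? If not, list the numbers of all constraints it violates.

Constraint 7 is violated.

1) W = 5, P = 17; 5 < 17 — holds.
2) Q = 3 lies in [-1, 6] — holds.
3) max(10, 17) = 17 — holds.
4) T - R = 8 - 17 = -9 — holds.
5) 2U + 3W = 2(6) + 3(5) = 27 — holds.
6) S + V = 7 + 10 = 17 — holds.
7) V = 10 ≠ 13 and Q = 3 ≠ 4; both disjuncts false — does not hold.
8) P + W = 17 + 5 = 22 — holds.
9) W = 5, and 5 ≠ 2 — holds.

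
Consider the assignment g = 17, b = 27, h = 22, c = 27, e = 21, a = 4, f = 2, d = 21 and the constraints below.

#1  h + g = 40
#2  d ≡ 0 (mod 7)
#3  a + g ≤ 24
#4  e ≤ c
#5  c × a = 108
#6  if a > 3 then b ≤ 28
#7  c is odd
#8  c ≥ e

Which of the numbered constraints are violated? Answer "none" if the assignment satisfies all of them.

#1 h + g = 22 + 17 = 39, not 40  no
#2 21 mod 7 = 0  yes
#3 a + g = 4 + 17 = 21; 21 ≤ 24  yes
#4 e = 21, c = 27; 21 ≤ 27  yes
#5 c × a = 27 × 4 = 108  yes
#6 a = 4 > 3, so we need b ≤ 28; b = 27 ≤ 28  yes
#7 c = 27 is odd  yes
#8 c = 27, e = 21; 27 ≥ 21  yes

Constraint 1 does not hold.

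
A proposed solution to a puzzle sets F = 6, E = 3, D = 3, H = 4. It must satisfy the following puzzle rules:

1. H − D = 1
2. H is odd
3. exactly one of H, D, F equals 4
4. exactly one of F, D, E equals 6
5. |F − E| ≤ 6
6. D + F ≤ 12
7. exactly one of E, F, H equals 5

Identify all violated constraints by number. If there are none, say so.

1. H − D = 4 − 3 = 1 — holds.
2. H = 4 is even — does not hold.
3. H=4, D=3, F=6; 1 of them equals 4 — holds.
4. F=6, D=3, E=3; 1 of them equals 6 — holds.
5. |6 − 3| = 3; 3 ≤ 6 — holds.
6. D + F = 3 + 6 = 9; 9 ≤ 12 — holds.
7. E=3, F=6, H=4; 0 of them equal 5, not exactly one — does not hold.

Violated: 2, 7.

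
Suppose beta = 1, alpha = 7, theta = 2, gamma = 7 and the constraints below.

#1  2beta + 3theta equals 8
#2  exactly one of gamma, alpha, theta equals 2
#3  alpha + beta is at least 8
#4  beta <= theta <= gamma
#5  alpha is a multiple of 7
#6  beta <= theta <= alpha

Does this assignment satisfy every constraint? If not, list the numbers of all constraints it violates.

#1 2beta + 3theta = 2(1) + 3(2) = 8  ✓
#2 gamma=7, alpha=7, theta=2; 1 of them equals 2  ✓
#3 alpha + beta = 7 + 1 = 8; 8 ≥ 8  ✓
#4 values 1 <= 2 <= 7  ✓
#5 7 / 7 = 1, so 7 divides 7  ✓
#6 values 1 <= 2 <= 7  ✓

Yes — all constraints hold.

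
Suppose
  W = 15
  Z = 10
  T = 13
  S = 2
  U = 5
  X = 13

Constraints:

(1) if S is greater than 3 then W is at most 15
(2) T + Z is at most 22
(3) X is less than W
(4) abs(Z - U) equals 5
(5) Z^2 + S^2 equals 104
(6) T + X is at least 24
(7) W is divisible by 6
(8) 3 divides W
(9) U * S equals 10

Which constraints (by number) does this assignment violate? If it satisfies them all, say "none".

The assignment fails constraints 2, 7.

(1) S = 2, not > 3; antecedent false, conditional vacuously true  true
(2) T + Z = 13 + 10 = 23; 23 > 22, bound 22 not met  false
(3) X = 13, W = 15; 13 < 15  true
(4) abs(10 - 5) = 5  true
(5) Z^2 + S^2 = 10^2 + 2^2 = 100 + 4 = 104  true
(6) T + X = 13 + 13 = 26; 26 ≥ 24  true
(7) 15 = 6*2 + 3, so 6 does not divide 15  false
(8) 15 / 3 = 5, so 3 divides 15  true
(9) U * S = 5 * 2 = 10  true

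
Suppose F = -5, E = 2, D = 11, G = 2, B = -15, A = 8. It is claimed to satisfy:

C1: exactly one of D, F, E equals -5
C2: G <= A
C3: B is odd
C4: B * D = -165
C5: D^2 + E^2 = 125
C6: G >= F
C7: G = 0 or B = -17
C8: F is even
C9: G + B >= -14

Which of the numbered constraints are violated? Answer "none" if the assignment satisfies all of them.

C1: D=11, F=-5, E=2; 1 of them equals -5 — holds.
C2: G = 2, A = 8; 2 ≤ 8 — holds.
C3: B = -15 is odd — holds.
C4: B * D = -15 * 11 = -165 — holds.
C5: D^2 + E^2 = 11^2 + 2^2 = 121 + 4 = 125 — holds.
C6: G = 2, F = -5; 2 ≥ -5 — holds.
C7: G = 2 ≠ 0 and B = -15 ≠ -17; both disjuncts false — fails.
C8: F = -5 is odd — fails.
C9: G + B = 2 + (-15) = -13; -13 ≥ -14 — holds.

Constraints 7 and 8 are violated.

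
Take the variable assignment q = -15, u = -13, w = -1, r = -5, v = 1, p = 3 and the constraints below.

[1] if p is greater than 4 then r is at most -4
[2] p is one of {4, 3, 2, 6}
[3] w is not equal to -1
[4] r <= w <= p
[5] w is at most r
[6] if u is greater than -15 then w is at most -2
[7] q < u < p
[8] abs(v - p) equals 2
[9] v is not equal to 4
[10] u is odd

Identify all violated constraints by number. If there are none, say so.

No — constraints 3, 5, 6 are not satisfied.

[1] p = 3, not > 4; antecedent false, conditional vacuously true  OK
[2] p = 3 is in {4, 3, 2, 6}  OK
[3] w = -1, but -1 is required to differ  FAIL
[4] values -5 <= -1 <= 3  OK
[5] w = -1, r = -5; -1 > -5 (want ≤)  FAIL
[6] u = -13 > -15, so we need w ≤ -2; but w = -1 > -2  FAIL
[7] values -15 < -13 < 3  OK
[8] abs(1 - 3) = 2  OK
[9] v = 1, and 1 ≠ 4  OK
[10] u = -13 is odd  OK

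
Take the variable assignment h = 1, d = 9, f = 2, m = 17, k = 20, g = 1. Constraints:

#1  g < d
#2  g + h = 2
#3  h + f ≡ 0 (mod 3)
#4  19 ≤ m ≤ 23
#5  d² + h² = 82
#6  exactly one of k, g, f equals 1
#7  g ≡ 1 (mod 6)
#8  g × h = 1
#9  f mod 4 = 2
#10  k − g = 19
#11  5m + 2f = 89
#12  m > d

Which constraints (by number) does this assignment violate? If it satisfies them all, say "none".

No — constraint 4 is not satisfied.

#1 g = 1, d = 9; 1 < 9  true
#2 g + h = 1 + 1 = 2  true
#3 h + f = 3; 3 mod 3 = 0  true
#4 m = 17 is outside [19, 23]  false
#5 d² + h² = 9² + 1² = 81 + 1 = 82  true
#6 k=20, g=1, f=2; 1 of them equals 1  true
#7 1 mod 6 = 1  true
#8 g × h = 1 × 1 = 1  true
#9 2 mod 4 = 2  true
#10 k − g = 20 − 1 = 19  true
#11 5m + 2f = 5(17) + 2(2) = 89  true
#12 m = 17, d = 9; 17 > 9  true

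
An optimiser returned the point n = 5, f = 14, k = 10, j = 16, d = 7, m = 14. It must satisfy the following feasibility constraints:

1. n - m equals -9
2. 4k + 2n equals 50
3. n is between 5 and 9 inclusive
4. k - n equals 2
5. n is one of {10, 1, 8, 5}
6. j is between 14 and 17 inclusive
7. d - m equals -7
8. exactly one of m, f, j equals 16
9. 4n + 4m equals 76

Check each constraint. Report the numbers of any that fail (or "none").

No — constraint 4 is not satisfied.

1. n - m = 5 - 14 = -9 — OK.
2. 4k + 2n = 4(10) + 2(5) = 50 — OK.
3. n = 5 lies in [5, 9] — OK.
4. k - n = 10 - 5 = 5, not 2 — violated.
5. n = 5 is in {10, 1, 8, 5} — OK.
6. j = 16 lies in [14, 17] — OK.
7. d - m = 7 - 14 = -7 — OK.
8. m=14, f=14, j=16; 1 of them equals 16 — OK.
9. 4n + 4m = 4(5) + 4(14) = 76 — OK.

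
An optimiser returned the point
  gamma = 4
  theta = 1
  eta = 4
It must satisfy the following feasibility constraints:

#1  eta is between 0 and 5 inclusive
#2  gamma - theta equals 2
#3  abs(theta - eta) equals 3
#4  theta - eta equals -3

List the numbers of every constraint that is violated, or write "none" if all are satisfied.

#1 eta = 4 lies in [0, 5] — OK.
#2 gamma - theta = 4 - 1 = 3, not 2 — violated.
#3 abs(1 - 4) = 3 — OK.
#4 theta - eta = 1 - 4 = -3 — OK.

The assignment fails constraint 2.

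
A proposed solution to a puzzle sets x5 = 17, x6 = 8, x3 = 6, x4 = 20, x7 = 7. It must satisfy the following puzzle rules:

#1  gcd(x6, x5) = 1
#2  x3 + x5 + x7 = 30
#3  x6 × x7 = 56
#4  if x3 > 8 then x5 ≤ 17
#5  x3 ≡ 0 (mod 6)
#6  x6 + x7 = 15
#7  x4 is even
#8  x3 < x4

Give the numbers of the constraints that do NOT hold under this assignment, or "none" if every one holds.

#1 gcd(8, 17) = 1  true
#2 x3 + x5 + x7 = 6 + 17 + 7 = 30  true
#3 x6 × x7 = 8 × 7 = 56  true
#4 x3 = 6, not > 8; antecedent false, conditional vacuously true  true
#5 6 mod 6 = 0  true
#6 x6 + x7 = 8 + 7 = 15  true
#7 x4 = 20 is even  true
#8 x3 = 6, x4 = 20; 6 < 20  true

Yes — all constraints hold.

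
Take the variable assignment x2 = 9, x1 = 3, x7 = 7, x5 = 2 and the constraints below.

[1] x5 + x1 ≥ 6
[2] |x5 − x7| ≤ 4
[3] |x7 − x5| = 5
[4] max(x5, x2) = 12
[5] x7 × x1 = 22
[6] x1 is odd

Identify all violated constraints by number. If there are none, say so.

Violated: 1, 2, 4, and 5.

[1] x5 + x1 = 2 + 3 = 5; 5 < 6, bound 6 not met — violated.
[2] |2 − 7| = 5; 5 > 4, exceeds bound 4 — violated.
[3] |7 − 2| = 5 — OK.
[4] max(2, 9) = 9, not 12 — violated.
[5] x7 × x1 = 7 × 3 = 21, not 22 — violated.
[6] x1 = 3 is odd — OK.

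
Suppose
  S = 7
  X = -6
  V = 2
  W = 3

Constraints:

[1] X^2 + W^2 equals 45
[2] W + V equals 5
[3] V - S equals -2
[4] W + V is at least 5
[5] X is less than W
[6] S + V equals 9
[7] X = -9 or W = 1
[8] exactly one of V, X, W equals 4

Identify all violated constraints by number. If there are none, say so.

[1] X^2 + W^2 = (-6)^2 + 3^2 = 36 + 9 = 45 — OK.
[2] W + V = 3 + 2 = 5 — OK.
[3] V - S = 2 - 7 = -5, not -2 — violated.
[4] W + V = 3 + 2 = 5; 5 ≥ 5 — OK.
[5] X = -6, W = 3; -6 < 3 — OK.
[6] S + V = 7 + 2 = 9 — OK.
[7] X = -6 ≠ -9 and W = 3 ≠ 1; both disjuncts false — violated.
[8] V=2, X=-6, W=3; 0 of them equal 4, not exactly one — violated.

No — constraints 3, 7, and 8 are not satisfied.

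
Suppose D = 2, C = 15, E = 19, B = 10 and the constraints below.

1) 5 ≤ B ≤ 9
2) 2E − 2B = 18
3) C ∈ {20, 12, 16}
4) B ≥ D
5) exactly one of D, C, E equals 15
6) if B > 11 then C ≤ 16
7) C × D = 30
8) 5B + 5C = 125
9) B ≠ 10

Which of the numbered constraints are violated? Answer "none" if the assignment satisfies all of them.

1) B = 10 is outside [5, 9]  fails
2) 2E − 2B = 2(19) − 2(10) = 18  holds
3) C = 15 is not in {20, 12, 16}  fails
4) B = 10, D = 2; 10 ≥ 2  holds
5) D=2, C=15, E=19; 1 of them equals 15  holds
6) B = 10, not > 11; antecedent false, conditional vacuously true  holds
7) C × D = 15 × 2 = 30  holds
8) 5B + 5C = 5(10) + 5(15) = 125  holds
9) B = 10, but 10 is required to differ  fails

Violated: 1, 3, and 9.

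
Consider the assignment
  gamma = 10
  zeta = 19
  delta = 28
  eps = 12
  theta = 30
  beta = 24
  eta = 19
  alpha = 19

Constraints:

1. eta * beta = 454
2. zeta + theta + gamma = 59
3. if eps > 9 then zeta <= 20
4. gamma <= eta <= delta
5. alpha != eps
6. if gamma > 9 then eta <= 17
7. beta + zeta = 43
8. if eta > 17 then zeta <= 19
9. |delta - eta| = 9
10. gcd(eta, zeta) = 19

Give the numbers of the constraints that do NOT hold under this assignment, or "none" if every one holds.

No — constraints 1 and 6 are not satisfied.

1. eta * beta = 19 * 24 = 456, not 454 — does not hold.
2. zeta + theta + gamma = 19 + 30 + 10 = 59 — holds.
3. eps = 12 > 9, so we need zeta ≤ 20; zeta = 19 ≤ 20 — holds.
4. values 10 <= 19 <= 28 — holds.
5. alpha = 19, eps = 12; distinct — holds.
6. gamma = 10 > 9, so we need eta ≤ 17; but eta = 19 > 17 — does not hold.
7. beta + zeta = 24 + 19 = 43 — holds.
8. eta = 19 > 17, so we need zeta ≤ 19; zeta = 19 ≤ 19 — holds.
9. |28 - 19| = 9 — holds.
10. gcd(19, 19) = 19 — holds.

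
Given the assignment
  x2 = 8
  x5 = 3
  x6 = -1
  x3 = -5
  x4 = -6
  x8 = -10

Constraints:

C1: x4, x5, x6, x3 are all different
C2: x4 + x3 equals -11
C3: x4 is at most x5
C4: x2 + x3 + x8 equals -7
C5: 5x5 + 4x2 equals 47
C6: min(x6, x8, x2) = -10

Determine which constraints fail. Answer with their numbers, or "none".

No violations.

C1: values -6, 3, -1, -5 are pairwise distinct  ✔
C2: x4 + x3 = -6 + (-5) = -11  ✔
C3: x4 = -6, x5 = 3; -6 ≤ 3  ✔
C4: x2 + x3 + x8 = 8 + (-5) + (-10) = -7  ✔
C5: 5x5 + 4x2 = 5(3) + 4(8) = 47  ✔
C6: min(-1, -10, 8) = -10  ✔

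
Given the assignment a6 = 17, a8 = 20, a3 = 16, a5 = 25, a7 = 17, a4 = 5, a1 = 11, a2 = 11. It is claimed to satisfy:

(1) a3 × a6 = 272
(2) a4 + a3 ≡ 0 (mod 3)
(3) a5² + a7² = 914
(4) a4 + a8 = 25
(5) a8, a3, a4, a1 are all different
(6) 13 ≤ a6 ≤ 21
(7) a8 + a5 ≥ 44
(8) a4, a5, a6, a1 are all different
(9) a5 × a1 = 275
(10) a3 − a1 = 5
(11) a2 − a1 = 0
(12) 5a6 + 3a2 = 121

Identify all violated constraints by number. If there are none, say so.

Constraint 12 does not hold.

(1) a3 × a6 = 16 × 17 = 272 — OK.
(2) a4 + a3 = 21; 21 mod 3 = 0 — OK.
(3) a5² + a7² = 25² + 17² = 625 + 289 = 914 — OK.
(4) a4 + a8 = 5 + 20 = 25 — OK.
(5) values 20, 16, 5, 11 are pairwise distinct — OK.
(6) a6 = 17 lies in [13, 21] — OK.
(7) a8 + a5 = 20 + 25 = 45; 45 ≥ 44 — OK.
(8) values 5, 25, 17, 11 are pairwise distinct — OK.
(9) a5 × a1 = 25 × 11 = 275 — OK.
(10) a3 − a1 = 16 − 11 = 5 — OK.
(11) a2 − a1 = 11 − 11 = 0 — OK.
(12) 5a6 + 3a2 = 5(17) + 3(11) = 118, not 121 — violated.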